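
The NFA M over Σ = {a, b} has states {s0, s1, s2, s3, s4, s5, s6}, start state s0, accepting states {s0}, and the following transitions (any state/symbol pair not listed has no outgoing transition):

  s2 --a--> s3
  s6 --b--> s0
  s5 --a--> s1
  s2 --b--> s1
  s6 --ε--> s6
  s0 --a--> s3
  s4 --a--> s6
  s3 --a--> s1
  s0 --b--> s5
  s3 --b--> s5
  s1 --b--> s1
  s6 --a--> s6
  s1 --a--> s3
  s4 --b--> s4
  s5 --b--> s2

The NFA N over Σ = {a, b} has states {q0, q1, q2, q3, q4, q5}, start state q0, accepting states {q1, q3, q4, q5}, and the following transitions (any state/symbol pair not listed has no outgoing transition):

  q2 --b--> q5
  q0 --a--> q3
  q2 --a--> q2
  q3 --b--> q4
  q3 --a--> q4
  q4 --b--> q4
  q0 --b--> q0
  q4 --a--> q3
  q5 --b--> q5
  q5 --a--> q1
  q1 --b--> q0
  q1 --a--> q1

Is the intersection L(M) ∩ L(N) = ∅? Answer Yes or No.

Exploring the product automaton M × N from the start pair (s0, q0), following both machines on each input symbol, reaches 10 state pairs: (s0, q0), (s3, q3), (s5, q0), (s1, q4), (s5, q4), (s1, q3), (s2, q0), (s2, q4), (s3, q4), (s1, q0).
M accepts in {s0} and N accepts in {q1, q3, q4, q5}; no reachable pair has both components accepting, so no string drives both machines to acceptance simultaneously and L(M) ∩ L(N) = ∅.
So no string is accepted by both, and the intersection is empty.

Yes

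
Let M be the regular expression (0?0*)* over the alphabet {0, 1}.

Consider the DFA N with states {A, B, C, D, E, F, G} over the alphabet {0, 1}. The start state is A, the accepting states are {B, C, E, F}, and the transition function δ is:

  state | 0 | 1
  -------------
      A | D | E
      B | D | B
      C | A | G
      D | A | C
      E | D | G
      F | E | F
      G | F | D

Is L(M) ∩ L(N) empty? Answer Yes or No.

Yes

Converting the expression M to a DFA (subset construction, then merging equivalent states) gives the minimal DFA with states {m0, m1}, start state m0, accepting states {m0} and transitions m0: 0→m0, 1→m1; m1: 0→m1, 1→m1.
Exploring the product automaton M × N from the start pair (m0, A), following both machines on each input symbol, reaches 8 state pairs: (m0, A), (m0, D), (m1, E), (m1, C), (m1, D), (m1, G), (m1, A), (m1, F).
M accepts in {m0} and N accepts in {B, C, E, F}; no reachable pair has both components accepting, so no string drives both machines to acceptance simultaneously and L(M) ∩ L(N) = ∅.
So no string is accepted by both, and the intersection is empty.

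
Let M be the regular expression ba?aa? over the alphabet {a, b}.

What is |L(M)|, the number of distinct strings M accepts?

The expression has no Kleene star, so L(M) is finite. Expanding the alternatives gives {ba, baa, baaa}.
That is 1 of length 2, 1 of length 3, 1 of length 4: 3 strings in all.

3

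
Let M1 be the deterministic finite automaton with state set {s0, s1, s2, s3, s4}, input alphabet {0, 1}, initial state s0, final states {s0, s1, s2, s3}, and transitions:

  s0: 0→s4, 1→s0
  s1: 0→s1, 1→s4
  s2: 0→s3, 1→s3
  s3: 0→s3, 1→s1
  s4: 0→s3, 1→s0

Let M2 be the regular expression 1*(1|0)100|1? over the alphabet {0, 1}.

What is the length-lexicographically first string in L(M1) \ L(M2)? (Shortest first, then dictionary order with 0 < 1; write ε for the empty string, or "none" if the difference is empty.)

The string 00 is accepted by M1 but not by M2.
No shorter string lies in the difference, and 00 is the lexicographically first length-2 string in L(M1) \ L(M2).

00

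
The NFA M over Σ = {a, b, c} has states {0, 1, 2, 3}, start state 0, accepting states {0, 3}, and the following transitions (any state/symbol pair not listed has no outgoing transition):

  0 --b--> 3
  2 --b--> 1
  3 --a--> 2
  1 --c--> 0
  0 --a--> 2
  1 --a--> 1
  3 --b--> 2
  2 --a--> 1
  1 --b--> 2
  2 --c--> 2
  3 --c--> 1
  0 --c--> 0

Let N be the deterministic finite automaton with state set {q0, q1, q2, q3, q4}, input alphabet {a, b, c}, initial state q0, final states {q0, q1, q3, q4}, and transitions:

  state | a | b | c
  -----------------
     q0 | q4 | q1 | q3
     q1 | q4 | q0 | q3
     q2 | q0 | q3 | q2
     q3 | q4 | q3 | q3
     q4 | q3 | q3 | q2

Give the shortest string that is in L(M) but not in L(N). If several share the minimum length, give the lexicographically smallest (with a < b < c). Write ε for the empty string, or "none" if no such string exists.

The string aaac is accepted by M but not by N.
No shorter string lies in the difference, and aaac is the lexicographically first length-4 string in L(M) \ L(N).

aaac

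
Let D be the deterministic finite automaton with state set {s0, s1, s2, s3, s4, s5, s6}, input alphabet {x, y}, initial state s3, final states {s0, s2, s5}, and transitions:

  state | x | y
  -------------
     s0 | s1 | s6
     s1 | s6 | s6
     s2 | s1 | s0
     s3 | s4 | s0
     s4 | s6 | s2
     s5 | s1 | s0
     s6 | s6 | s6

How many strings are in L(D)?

3

The useful subgraph on states {s0, s2, s3, s4} is acyclic, so L(D) is finite; the longest accepting path visits 4 useful states, giving maximum string length 3.
Counting accepting paths from s3 by length: 1 of length 1, 1 of length 2, 1 of length 3. Total 3.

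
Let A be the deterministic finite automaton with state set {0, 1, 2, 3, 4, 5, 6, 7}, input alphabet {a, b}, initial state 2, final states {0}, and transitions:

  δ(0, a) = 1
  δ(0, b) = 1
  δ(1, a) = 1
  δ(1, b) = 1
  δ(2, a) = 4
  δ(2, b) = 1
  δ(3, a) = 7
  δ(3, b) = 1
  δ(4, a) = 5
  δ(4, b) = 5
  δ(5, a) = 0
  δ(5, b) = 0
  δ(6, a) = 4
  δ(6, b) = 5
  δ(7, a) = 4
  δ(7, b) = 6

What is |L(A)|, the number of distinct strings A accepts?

4

The useful subgraph on states {0, 2, 4, 5} is acyclic, so L(A) is finite; the longest accepting path visits 4 useful states, giving maximum string length 3.
Counting accepting paths from 2 by length: 4 of length 3. Total 4.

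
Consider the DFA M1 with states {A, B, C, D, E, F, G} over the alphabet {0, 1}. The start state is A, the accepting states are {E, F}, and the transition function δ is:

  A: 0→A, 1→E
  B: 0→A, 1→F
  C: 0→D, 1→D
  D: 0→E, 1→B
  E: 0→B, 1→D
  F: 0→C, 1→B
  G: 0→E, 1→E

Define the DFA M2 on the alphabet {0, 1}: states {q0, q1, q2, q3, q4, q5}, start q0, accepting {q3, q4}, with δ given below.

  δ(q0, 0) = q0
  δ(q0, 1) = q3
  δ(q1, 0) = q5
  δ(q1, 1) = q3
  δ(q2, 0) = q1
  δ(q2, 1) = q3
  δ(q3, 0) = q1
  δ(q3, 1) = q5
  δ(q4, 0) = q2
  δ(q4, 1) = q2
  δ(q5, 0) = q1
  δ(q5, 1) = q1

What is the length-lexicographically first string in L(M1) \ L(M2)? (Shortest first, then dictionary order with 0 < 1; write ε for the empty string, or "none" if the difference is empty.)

The string 110 is accepted by M1 but not by M2.
No shorter string lies in the difference, and 110 is the lexicographically first length-3 string in L(M1) \ L(M2).

110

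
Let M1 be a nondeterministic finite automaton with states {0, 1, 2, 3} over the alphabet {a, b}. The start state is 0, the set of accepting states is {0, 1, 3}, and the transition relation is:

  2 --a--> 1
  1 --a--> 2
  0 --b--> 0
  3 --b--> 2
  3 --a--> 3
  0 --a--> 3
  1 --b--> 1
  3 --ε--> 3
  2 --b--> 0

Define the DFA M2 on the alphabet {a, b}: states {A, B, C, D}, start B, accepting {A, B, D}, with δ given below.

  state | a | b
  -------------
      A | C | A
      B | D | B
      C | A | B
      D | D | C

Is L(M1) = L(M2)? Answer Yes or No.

Yes

Exploring the product automaton M1 × M2 from the start pair (0, B), following both machines on each input symbol, reaches 4 state pairs: (0, B), (3, D), (2, C), (1, A).
M1 accepts in {0, 1, 3} and M2 accepts in {A, B, D}. In every reachable pair the two components are either both accepting — (0, B), (3, D), (1, A) — or both non-accepting, so no string is accepted by exactly one of the machines: L(M1) \ L(M2) and L(M2) \ L(M1) are both empty.
Hence every string is accepted by M1 iff it is accepted by M2, and the two languages coincide.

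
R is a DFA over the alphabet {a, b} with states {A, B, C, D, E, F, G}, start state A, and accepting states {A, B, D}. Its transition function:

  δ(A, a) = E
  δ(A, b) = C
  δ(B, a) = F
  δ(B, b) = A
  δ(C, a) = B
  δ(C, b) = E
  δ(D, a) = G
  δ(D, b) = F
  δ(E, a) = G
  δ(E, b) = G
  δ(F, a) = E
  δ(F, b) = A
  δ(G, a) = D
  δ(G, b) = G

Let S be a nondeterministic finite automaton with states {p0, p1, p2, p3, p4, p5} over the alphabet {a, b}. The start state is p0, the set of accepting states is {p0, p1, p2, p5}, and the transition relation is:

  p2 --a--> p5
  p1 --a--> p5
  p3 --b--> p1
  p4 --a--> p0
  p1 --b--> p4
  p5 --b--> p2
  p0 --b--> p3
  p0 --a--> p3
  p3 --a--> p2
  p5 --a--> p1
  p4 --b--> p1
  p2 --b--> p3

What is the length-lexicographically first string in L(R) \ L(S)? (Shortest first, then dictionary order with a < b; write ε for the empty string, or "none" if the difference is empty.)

The string bab is accepted by R but not by S.
No shorter string lies in the difference, and bab is the lexicographically first length-3 string in L(R) \ L(S).

bab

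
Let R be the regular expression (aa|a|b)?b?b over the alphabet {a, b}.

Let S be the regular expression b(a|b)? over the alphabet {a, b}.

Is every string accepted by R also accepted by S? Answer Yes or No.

No

The string ab is in L(R) but not in L(S).
So L(R) ⊄ L(S).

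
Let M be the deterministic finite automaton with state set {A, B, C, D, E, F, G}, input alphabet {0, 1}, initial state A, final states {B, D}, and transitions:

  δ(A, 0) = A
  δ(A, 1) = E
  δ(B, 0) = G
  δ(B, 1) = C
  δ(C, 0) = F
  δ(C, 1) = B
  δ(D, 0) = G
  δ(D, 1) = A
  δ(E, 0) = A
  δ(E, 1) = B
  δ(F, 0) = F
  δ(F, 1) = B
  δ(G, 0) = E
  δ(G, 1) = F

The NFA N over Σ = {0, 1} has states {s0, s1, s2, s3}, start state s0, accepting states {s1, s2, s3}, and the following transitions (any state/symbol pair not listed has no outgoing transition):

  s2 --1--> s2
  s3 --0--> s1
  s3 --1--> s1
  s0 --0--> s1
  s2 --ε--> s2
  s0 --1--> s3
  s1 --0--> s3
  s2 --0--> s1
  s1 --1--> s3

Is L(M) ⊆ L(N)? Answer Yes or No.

Yes

Exploring the product automaton M × N from the start pair (A, s0), following both machines on each input symbol, reaches 13 state pairs: (A, s0), (A, s1), (E, s3), (A, s3), (B, s1), (E, s1), (G, s3), (C, s3), (B, s3), (F, s1), (G, s1), (C, s1), (F, s3).
M accepts in {B, D} and N accepts in {s1, s2, s3}. The reachable pairs whose M-component is accepting are (B, s1), (B, s3); in each of them the N-component is accepting too, so the product for L(M) \ L(N) (M-component accepting, N-component rejecting) has no reachable accepting pair and the difference is empty.
Hence every string in L(M) is also in L(N).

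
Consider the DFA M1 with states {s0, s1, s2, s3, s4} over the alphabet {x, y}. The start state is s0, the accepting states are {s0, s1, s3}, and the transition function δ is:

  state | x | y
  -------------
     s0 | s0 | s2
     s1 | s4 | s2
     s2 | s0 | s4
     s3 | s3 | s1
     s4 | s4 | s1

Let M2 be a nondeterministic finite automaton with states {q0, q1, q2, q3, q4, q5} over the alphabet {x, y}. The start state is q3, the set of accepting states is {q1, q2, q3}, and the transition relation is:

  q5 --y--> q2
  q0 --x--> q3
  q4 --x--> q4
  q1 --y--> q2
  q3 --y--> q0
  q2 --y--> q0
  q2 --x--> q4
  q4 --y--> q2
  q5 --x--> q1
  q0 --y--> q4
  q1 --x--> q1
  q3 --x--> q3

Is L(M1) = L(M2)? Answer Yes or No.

Exploring the product automaton M1 × M2 from the start pair (s0, q3), following both machines on each input symbol, reaches 4 state pairs: (s0, q3), (s2, q0), (s4, q4), (s1, q2).
M1 accepts in {s0, s1, s3} and M2 accepts in {q1, q2, q3}. In every reachable pair the two components are either both accepting — (s0, q3), (s1, q2) — or both non-accepting, so no string is accepted by exactly one of the machines: L(M1) \ L(M2) and L(M2) \ L(M1) are both empty.
Hence every string is accepted by M1 iff it is accepted by M2, and the two languages coincide.

Yes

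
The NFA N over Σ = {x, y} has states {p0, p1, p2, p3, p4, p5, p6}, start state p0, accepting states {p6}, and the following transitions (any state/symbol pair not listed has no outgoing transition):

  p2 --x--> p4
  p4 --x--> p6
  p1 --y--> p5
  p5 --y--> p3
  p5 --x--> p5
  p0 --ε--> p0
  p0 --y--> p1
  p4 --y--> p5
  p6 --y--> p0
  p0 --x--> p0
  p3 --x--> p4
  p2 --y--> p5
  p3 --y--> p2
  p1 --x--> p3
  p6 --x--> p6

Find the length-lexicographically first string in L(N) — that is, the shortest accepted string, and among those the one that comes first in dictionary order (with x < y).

yxxx

A breadth-first search from p0 reaches an accepting state first via the path p0 → p1 → p3 → p4 → p6 on input yxxx.
No string of length < 4 is accepted (BFS exhausts all shorter strings without reaching an accepting state), and yxxx is the lexicographically least accepting string of length 4.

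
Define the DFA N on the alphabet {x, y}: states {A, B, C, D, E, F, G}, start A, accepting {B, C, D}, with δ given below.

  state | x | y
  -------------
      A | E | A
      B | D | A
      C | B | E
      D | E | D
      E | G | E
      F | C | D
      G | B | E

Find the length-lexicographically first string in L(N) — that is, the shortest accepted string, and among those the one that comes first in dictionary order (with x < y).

A breadth-first search from A reaches an accepting state first via the path A → E → G → B on input xxx.
No string of length < 3 is accepted (BFS exhausts all shorter strings without reaching an accepting state), and xxx is the lexicographically least accepting string of length 3.

xxx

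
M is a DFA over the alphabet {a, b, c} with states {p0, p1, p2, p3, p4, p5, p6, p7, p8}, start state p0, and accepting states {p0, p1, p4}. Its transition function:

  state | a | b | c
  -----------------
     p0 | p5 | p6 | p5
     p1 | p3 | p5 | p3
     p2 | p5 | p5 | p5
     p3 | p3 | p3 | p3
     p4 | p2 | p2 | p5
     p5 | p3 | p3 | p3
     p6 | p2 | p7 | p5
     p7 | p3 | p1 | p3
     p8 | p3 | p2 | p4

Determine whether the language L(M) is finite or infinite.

The useful states (reachable from p0 and able to reach an accepting state) are {p0, p1, p6, p7}.
Restricted to these states the transition graph has no cycle, so every accepting path has bounded length and L is finite.

finite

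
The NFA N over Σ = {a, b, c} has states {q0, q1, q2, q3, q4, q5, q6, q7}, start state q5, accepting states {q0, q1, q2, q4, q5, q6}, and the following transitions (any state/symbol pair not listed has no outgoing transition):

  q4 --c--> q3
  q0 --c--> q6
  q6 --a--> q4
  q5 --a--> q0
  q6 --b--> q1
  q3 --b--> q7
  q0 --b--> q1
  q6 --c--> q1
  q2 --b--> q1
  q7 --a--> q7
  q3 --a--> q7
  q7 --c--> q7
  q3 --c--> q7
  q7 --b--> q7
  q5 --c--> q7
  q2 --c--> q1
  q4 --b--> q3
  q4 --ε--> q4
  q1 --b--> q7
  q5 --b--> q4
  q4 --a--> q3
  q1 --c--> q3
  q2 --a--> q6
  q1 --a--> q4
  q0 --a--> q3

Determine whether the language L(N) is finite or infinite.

The useful states (reachable from q5 and able to reach an accepting state) are {q0, q1, q4, q5, q6}.
Restricted to these states the transition graph has no cycle, so every accepting path has bounded length and L is finite.

finite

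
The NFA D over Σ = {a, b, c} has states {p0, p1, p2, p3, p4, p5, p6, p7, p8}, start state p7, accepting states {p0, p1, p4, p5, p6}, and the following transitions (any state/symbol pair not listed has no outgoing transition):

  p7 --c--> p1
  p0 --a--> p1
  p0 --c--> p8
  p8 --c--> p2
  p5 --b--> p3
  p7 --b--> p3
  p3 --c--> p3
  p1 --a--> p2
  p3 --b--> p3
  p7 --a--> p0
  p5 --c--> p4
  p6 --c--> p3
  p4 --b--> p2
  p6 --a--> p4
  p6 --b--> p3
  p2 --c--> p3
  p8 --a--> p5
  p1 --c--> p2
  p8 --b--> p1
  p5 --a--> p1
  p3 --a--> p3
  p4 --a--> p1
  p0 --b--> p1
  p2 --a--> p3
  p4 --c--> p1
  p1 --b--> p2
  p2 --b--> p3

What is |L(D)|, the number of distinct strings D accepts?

The useful subgraph on states {p0, p1, p4, p5, p7, p8} is acyclic, so L(D) is finite; the longest accepting path visits 6 useful states, giving maximum string length 5.
Counting accepting paths from p7 by length: 2 of length 1, 2 of length 2, 2 of length 3, 2 of length 4, 2 of length 5. Total 10.

10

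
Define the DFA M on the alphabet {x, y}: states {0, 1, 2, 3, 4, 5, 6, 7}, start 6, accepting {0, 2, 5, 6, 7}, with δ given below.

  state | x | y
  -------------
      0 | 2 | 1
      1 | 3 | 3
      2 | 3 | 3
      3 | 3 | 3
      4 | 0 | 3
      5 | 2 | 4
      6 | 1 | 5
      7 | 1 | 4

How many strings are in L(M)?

5

The useful subgraph on states {0, 2, 4, 5, 6} is acyclic, so L(M) is finite; the longest accepting path visits 5 useful states, giving maximum string length 4.
Counting accepting paths from 6 by length: 1 of length 0, 1 of length 1, 1 of length 2, 1 of length 3, 1 of length 4. Total 5.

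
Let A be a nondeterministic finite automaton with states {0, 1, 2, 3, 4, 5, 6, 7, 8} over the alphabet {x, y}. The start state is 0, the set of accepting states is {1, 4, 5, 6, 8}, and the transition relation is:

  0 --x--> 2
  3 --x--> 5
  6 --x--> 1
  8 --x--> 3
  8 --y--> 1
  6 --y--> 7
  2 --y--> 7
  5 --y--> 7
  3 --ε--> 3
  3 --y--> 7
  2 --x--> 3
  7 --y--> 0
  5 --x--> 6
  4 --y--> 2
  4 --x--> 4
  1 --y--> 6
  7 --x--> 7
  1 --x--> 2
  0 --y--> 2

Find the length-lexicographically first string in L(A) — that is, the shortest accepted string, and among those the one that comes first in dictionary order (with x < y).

A breadth-first search from 0 reaches an accepting state first via the path 0 → 2 → 3 → 5 on input xxx.
No string of length < 3 is accepted (BFS exhausts all shorter strings without reaching an accepting state), and xxx is the lexicographically least accepting string of length 3.

xxx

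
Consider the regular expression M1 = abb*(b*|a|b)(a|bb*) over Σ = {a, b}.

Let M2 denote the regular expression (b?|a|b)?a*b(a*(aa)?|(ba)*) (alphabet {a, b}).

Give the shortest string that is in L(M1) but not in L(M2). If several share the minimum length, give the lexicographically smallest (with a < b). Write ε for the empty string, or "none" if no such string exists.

abb

The string abb is accepted by M1 but not by M2.
No shorter string lies in the difference, and abb is the lexicographically first length-3 string in L(M1) \ L(M2).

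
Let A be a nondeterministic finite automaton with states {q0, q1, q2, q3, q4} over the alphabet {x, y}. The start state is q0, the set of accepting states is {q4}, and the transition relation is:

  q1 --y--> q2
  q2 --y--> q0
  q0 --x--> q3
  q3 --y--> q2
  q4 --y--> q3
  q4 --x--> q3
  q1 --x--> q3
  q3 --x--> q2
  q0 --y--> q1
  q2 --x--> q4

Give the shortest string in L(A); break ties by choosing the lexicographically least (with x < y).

A breadth-first search from q0 reaches an accepting state first via the path q0 → q3 → q2 → q4 on input xxx.
No string of length < 3 is accepted (BFS exhausts all shorter strings without reaching an accepting state), and xxx is the lexicographically least accepting string of length 3.

xxx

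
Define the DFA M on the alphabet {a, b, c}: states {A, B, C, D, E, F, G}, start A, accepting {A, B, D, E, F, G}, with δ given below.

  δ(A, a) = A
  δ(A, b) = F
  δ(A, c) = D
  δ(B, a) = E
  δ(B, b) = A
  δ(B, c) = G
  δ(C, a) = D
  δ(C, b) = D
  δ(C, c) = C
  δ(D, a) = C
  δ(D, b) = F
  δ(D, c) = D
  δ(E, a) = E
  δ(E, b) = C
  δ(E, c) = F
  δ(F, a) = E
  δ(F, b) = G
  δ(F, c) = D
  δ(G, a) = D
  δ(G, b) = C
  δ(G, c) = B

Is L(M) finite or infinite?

infinite

State A is reachable from the start and can reach an accepting state, and it lies on the cycle A → A.
Traversing that cycle any number of times yields accepted strings of unbounded length, so the language is infinite.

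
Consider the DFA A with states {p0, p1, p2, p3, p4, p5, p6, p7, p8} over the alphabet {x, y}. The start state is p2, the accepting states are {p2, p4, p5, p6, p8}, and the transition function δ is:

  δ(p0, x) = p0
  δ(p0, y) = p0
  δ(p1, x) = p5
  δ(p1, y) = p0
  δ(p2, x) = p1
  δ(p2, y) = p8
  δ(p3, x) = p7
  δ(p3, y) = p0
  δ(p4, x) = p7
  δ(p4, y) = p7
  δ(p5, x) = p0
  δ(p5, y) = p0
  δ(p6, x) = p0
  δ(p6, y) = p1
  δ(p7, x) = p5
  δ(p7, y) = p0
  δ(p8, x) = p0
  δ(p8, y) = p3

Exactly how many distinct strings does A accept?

The useful subgraph on states {p1, p2, p3, p5, p7, p8} is acyclic, so L(A) is finite; the longest accepting path visits 5 useful states, giving maximum string length 4.
Counting accepting paths from p2 by length: 1 of length 0, 1 of length 1, 1 of length 2, 1 of length 4. Total 4.

4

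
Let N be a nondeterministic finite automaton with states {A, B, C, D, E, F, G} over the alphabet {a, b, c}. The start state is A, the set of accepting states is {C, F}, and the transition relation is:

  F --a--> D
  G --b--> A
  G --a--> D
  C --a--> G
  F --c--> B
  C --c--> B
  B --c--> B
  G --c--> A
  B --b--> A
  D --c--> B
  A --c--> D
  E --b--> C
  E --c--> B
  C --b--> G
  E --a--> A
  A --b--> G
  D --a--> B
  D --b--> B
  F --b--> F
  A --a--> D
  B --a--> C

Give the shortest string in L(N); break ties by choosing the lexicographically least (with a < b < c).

A breadth-first search from A reaches an accepting state first via the path A → D → B → C on input aaa.
No string of length < 3 is accepted (BFS exhausts all shorter strings without reaching an accepting state), and aaa is the lexicographically least accepting string of length 3.

aaa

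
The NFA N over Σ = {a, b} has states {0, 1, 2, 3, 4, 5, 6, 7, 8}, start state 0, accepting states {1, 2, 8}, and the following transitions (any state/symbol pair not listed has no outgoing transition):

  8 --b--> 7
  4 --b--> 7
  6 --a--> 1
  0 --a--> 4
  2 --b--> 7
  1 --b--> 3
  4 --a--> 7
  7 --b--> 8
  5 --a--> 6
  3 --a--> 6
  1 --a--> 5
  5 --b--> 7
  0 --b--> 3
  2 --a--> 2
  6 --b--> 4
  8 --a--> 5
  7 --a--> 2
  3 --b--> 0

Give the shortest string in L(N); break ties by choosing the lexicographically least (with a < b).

aaa

A breadth-first search from 0 reaches an accepting state first via the path 0 → 4 → 7 → 2 on input aaa.
No string of length < 3 is accepted (BFS exhausts all shorter strings without reaching an accepting state), and aaa is the lexicographically least accepting string of length 3.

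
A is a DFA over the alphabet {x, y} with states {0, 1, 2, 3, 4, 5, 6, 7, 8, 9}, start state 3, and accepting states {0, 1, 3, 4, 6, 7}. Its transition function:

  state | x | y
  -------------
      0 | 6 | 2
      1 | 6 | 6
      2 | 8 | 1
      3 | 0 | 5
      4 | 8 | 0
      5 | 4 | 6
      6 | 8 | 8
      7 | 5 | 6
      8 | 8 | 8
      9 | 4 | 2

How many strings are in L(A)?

The useful subgraph on states {0, 1, 2, 3, 4, 5, 6} is acyclic, so L(A) is finite; the longest accepting path visits 7 useful states, giving maximum string length 6.
Counting accepting paths from 3 by length: 1 of length 0, 1 of length 1, 3 of length 2, 2 of length 3, 3 of length 4, 1 of length 5, 2 of length 6. Total 13.

13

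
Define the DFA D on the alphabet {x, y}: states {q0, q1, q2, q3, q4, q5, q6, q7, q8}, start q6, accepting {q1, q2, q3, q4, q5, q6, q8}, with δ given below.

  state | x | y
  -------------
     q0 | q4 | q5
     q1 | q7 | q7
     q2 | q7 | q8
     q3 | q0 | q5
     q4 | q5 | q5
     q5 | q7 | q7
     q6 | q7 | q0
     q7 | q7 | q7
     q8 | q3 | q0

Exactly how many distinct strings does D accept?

The useful subgraph on states {q0, q4, q5, q6} is acyclic, so L(D) is finite; the longest accepting path visits 4 useful states, giving maximum string length 3.
Counting accepting paths from q6 by length: 1 of length 0, 2 of length 2, 2 of length 3. Total 5.

5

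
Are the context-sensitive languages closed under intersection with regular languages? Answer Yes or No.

Yes

Every regular language is context-sensitive, and context-sensitive languages are closed under intersection (an LBA runs the DFA check and then the LBA for L on the same linear tape).
So the context-sensitive languages are closed under intersection with a regular language.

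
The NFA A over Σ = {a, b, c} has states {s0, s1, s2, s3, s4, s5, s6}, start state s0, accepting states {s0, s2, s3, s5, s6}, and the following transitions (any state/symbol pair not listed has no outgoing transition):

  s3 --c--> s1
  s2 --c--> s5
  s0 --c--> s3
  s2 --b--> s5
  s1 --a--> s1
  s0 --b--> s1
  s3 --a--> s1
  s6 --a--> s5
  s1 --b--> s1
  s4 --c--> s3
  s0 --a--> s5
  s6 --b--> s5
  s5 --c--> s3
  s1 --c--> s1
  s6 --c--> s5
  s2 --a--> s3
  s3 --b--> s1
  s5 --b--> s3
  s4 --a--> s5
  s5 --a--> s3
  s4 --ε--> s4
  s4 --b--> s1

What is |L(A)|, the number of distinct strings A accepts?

6

The useful subgraph on states {s0, s3, s5} is acyclic, so L(A) is finite; the longest accepting path visits 3 useful states, giving maximum string length 2.
Counting accepting paths from s0 by length: 1 of length 0, 2 of length 1, 3 of length 2. Total 6.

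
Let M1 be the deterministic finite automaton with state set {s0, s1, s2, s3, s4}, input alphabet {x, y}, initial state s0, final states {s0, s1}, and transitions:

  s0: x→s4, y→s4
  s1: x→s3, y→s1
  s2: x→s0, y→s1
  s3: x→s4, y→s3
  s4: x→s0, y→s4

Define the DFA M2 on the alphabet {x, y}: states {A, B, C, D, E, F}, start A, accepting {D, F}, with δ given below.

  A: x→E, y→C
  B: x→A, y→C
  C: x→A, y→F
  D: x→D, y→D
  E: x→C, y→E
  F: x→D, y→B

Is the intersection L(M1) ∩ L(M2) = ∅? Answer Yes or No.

The string yyx is accepted by both M1 and M2.
Hence L(M1) ∩ L(M2) ≠ ∅.

No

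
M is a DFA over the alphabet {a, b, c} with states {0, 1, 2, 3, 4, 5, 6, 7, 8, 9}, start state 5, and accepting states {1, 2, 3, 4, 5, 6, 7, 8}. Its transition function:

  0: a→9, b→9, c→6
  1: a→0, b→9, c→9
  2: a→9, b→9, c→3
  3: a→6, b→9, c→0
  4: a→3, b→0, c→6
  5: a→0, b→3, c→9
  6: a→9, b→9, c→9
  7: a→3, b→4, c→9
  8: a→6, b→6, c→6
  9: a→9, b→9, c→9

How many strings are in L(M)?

5

The useful subgraph on states {0, 3, 5, 6} is acyclic, so L(M) is finite; the longest accepting path visits 4 useful states, giving maximum string length 3.
Counting accepting paths from 5 by length: 1 of length 0, 1 of length 1, 2 of length 2, 1 of length 3. Total 5.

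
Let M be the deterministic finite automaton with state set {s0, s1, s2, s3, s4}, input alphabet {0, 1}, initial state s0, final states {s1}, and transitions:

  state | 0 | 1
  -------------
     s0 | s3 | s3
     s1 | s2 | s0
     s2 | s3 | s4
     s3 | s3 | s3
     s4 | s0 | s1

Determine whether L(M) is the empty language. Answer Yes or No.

The states reachable from the start state are {s0, s3}.
None of the accepting states {s1} is reachable, so no string is accepted and L(M) = ∅.

Yes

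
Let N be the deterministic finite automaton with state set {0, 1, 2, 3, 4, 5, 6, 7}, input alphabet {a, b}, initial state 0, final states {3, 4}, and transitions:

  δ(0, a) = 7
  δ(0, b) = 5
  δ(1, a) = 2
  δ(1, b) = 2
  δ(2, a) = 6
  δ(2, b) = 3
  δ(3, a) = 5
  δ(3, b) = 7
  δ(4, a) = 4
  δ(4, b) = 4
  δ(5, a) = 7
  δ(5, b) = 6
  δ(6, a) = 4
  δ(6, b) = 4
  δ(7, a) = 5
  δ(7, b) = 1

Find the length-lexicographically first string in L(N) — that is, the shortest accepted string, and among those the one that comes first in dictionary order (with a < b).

bba

A breadth-first search from 0 reaches an accepting state first via the path 0 → 5 → 6 → 4 on input bba.
No string of length < 3 is accepted (BFS exhausts all shorter strings without reaching an accepting state), and bba is the lexicographically least accepting string of length 3.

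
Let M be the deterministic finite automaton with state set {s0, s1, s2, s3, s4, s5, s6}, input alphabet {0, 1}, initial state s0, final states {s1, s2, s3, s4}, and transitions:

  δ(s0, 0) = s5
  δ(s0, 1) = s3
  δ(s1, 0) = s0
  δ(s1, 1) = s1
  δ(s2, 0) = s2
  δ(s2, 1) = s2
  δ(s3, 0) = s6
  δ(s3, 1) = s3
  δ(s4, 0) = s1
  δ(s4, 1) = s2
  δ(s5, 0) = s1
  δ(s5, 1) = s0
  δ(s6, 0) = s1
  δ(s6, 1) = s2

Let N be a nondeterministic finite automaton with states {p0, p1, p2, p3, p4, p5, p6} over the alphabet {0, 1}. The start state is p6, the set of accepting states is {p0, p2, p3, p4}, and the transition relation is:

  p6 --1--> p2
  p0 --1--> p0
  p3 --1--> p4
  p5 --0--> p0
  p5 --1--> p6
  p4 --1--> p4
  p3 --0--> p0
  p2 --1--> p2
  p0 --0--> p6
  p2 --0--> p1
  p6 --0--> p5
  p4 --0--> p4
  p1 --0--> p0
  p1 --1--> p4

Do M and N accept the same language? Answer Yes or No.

Exploring the product automaton M × N from the start pair (s0, p6), following both machines on each input symbol, reaches 6 state pairs: (s0, p6), (s5, p5), (s3, p2), (s1, p0), (s6, p1), (s2, p4).
M accepts in {s1, s2, s3, s4} and N accepts in {p0, p2, p3, p4}. In every reachable pair the two components are either both accepting — (s3, p2), (s1, p0), (s2, p4) — or both non-accepting, so no string is accepted by exactly one of the machines: L(M) \ L(N) and L(N) \ L(M) are both empty.
Hence every string is accepted by M iff it is accepted by N, and the two languages coincide.

Yes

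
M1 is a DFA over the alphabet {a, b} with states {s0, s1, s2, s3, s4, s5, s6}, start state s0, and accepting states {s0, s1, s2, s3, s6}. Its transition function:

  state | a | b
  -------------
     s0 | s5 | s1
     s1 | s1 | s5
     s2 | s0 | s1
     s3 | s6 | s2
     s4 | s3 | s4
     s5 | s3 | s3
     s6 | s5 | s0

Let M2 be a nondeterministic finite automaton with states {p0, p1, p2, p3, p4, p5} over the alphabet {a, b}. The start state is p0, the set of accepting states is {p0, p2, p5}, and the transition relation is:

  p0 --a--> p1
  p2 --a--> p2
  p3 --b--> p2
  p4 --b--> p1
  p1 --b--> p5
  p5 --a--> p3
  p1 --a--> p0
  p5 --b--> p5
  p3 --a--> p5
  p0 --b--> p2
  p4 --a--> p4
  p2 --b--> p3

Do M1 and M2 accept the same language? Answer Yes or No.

The string aaa is accepted by M1 but rejected by M2.
So L(M1) ≠ L(M2).

No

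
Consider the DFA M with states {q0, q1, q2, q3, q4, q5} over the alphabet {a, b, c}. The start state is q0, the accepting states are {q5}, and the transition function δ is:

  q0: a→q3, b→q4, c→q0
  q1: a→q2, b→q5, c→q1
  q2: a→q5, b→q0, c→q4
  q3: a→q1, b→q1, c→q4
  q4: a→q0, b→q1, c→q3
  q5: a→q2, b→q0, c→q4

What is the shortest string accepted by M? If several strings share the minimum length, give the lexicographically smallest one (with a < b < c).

A breadth-first search from q0 reaches an accepting state first via the path q0 → q3 → q1 → q5 on input aab.
No string of length < 3 is accepted (BFS exhausts all shorter strings without reaching an accepting state), and aab is the lexicographically least accepting string of length 3.

aab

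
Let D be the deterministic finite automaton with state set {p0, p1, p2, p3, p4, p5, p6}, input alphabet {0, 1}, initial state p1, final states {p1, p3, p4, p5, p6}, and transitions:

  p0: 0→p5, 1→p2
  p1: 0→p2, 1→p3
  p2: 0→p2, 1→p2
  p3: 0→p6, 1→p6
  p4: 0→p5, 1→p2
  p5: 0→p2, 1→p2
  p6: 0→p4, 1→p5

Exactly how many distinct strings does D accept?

10

The useful subgraph on states {p1, p3, p4, p5, p6} is acyclic, so L(D) is finite; the longest accepting path visits 5 useful states, giving maximum string length 4.
Counting accepting paths from p1 by length: 1 of length 0, 1 of length 1, 2 of length 2, 4 of length 3, 2 of length 4. Total 10.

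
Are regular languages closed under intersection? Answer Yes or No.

Yes

Run DFAs for L₁ and L₂ in parallel: the product automaton with state set Q₁ × Q₂, start (q₁, q₂) and accepting set F₁ × F₂ recognises L₁ ∩ L₂.
So the regular languages are closed under intersection.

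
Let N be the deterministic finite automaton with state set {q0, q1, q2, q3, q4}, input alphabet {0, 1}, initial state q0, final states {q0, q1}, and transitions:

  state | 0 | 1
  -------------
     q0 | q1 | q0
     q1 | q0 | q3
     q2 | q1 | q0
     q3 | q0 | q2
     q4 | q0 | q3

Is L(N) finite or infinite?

State q0 is reachable from the start and can reach an accepting state, and it lies on the cycle q0 → q0.
Traversing that cycle any number of times yields accepted strings of unbounded length, so the language is infinite.

infinite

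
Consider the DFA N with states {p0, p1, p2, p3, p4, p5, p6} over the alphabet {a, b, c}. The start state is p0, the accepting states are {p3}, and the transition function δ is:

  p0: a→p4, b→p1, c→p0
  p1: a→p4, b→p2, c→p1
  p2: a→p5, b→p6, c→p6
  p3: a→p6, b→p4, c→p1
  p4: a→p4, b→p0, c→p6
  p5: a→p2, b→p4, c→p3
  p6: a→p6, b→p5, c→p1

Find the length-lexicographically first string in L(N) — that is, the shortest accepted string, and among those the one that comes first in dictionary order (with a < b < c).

acbc

A breadth-first search from p0 reaches an accepting state first via the path p0 → p4 → p6 → p5 → p3 on input acbc.
No string of length < 4 is accepted (BFS exhausts all shorter strings without reaching an accepting state), and acbc is the lexicographically least accepting string of length 4.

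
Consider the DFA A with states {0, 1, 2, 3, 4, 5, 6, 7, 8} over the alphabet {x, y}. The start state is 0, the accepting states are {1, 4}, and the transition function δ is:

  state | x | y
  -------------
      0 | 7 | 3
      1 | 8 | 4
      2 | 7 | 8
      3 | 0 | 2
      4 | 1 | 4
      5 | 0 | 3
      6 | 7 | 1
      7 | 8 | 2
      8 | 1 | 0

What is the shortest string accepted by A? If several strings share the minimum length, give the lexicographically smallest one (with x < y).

xxx

A breadth-first search from 0 reaches an accepting state first via the path 0 → 7 → 8 → 1 on input xxx.
No string of length < 3 is accepted (BFS exhausts all shorter strings without reaching an accepting state), and xxx is the lexicographically least accepting string of length 3.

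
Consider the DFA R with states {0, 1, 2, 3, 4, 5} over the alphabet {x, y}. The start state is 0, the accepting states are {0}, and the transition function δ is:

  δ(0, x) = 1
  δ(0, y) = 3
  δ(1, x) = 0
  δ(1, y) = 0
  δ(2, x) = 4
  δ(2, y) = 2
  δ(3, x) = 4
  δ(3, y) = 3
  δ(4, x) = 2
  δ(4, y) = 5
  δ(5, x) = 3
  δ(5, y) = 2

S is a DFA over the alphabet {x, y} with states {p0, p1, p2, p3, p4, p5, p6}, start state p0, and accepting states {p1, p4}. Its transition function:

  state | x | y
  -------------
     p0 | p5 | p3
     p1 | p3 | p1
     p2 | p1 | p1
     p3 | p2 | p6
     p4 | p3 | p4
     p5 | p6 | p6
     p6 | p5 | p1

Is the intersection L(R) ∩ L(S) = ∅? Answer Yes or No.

Yes

Exploring the product automaton R × S from the start pair (0, p0), following both machines on each input symbol, reaches 19 state pairs: (0, p0), (1, p5), (3, p3), (0, p6), (4, p2), (3, p6), (3, p1), (2, p1), (5, p1), (4, p5), (4, p3), (2, p6), (5, p6), (2, p2), (3, p5), (4, p1), (4, p6), (2, p3), (2, p5).
R accepts in {0} and S accepts in {p1, p4}; no reachable pair has both components accepting, so no string drives both machines to acceptance simultaneously and L(R) ∩ L(S) = ∅.
So no string is accepted by both, and the intersection is empty.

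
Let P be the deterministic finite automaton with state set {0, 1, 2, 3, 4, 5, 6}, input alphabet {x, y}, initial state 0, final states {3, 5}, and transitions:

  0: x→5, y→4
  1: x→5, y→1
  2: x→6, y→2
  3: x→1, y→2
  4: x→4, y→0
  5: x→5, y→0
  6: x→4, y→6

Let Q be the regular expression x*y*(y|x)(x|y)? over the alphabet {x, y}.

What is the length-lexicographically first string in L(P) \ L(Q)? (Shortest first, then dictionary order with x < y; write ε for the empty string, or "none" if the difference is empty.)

The string yxyx is accepted by P but not by Q.
No shorter string lies in the difference, and yxyx is the lexicographically first length-4 string in L(P) \ L(Q).

yxyx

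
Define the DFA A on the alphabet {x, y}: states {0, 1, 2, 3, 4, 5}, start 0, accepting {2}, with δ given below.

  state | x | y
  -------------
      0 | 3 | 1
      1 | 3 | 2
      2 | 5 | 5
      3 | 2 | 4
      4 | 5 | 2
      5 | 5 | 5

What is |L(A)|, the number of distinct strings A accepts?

5

The useful subgraph on states {0, 1, 2, 3, 4} is acyclic, so L(A) is finite; the longest accepting path visits 5 useful states, giving maximum string length 4.
Counting accepting paths from 0 by length: 2 of length 2, 2 of length 3, 1 of length 4. Total 5.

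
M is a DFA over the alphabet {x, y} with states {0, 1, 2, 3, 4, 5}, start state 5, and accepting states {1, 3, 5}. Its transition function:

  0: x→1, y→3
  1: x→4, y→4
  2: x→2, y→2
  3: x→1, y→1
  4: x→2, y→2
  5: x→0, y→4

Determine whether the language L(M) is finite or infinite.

finite

The useful states (reachable from 5 and able to reach an accepting state) are {0, 1, 3, 5}.
Restricted to these states the transition graph has no cycle, so every accepting path has bounded length and L is finite.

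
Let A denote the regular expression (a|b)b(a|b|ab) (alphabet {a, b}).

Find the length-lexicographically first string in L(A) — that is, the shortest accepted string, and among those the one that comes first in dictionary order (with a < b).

By inspection of the expression, no string of length less than 3 matches, and aba is the lexicographically first match of length 3.

aba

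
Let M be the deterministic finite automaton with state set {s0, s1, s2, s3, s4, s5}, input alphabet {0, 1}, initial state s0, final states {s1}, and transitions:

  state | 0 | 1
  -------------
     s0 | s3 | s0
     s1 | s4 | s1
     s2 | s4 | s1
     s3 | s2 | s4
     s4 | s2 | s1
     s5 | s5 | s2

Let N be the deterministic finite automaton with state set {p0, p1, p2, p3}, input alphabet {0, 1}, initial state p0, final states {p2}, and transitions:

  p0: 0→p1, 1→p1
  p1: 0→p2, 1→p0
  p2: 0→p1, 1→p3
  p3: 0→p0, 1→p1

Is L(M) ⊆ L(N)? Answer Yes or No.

No

The string 001 is in L(M) but not in L(N).
So L(M) ⊄ L(N).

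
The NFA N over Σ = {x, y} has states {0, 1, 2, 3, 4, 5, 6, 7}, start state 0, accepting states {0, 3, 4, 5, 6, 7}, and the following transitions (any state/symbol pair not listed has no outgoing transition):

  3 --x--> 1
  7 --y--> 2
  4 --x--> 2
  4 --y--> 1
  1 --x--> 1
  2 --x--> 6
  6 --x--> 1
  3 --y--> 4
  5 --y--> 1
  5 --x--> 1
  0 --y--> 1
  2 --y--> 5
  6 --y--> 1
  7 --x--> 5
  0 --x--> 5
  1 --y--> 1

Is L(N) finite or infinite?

The useful states (reachable from 0 and able to reach an accepting state) are {0, 5}.
Restricted to these states the transition graph has no cycle, so every accepting path has bounded length and L is finite.

finite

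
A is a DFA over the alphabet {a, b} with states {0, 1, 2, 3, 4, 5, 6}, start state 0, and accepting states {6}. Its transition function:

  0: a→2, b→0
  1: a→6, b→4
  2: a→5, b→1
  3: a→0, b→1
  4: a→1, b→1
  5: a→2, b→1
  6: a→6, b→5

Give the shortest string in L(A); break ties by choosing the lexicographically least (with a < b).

A breadth-first search from 0 reaches an accepting state first via the path 0 → 2 → 1 → 6 on input aba.
No string of length < 3 is accepted (BFS exhausts all shorter strings without reaching an accepting state), and aba is the lexicographically least accepting string of length 3.

aba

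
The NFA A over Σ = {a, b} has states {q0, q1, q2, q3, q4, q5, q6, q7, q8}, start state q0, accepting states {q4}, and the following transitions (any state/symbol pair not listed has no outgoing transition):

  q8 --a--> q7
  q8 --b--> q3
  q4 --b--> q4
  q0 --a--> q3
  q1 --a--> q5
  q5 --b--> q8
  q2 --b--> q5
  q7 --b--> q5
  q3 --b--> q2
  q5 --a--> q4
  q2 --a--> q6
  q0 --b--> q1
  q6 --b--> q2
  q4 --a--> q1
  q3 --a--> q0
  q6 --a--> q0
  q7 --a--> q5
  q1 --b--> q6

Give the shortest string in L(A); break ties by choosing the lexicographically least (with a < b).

A breadth-first search from q0 reaches an accepting state first via the path q0 → q1 → q5 → q4 on input baa.
No string of length < 3 is accepted (BFS exhausts all shorter strings without reaching an accepting state), and baa is the lexicographically least accepting string of length 3.

baa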